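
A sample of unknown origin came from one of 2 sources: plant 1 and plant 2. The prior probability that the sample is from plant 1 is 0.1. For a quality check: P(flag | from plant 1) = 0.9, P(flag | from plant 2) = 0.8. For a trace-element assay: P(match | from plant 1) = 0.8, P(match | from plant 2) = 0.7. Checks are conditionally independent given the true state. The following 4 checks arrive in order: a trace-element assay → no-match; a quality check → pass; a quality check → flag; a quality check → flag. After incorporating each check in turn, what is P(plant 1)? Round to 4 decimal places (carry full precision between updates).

After a trace-element assay='no-match': P(plant 1) = 0.2·0.1000 / (0.2·0.1000 + 0.3·0.9000) ≈ 0.0690
After a quality check='pass': P(plant 1) = 0.1·0.0690 / (0.1·0.0690 + 0.2·0.9310) ≈ 0.0357
After a quality check='flag': P(plant 1) = 0.9·0.0357 / (0.9·0.0357 + 0.8·0.9643) ≈ 0.0400
After a quality check='flag': P(plant 1) = 0.9·0.0400 / (0.9·0.0400 + 0.8·0.9600) ≈ 0.0448

0.0448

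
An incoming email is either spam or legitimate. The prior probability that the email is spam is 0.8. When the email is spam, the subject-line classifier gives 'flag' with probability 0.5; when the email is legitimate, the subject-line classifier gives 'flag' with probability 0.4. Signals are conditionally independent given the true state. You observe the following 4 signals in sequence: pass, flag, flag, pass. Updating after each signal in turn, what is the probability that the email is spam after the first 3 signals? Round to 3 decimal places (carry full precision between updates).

0.839

After 'pass': P(spam) = 0.5·0.8000 / (0.5·0.8000 + 0.6·0.2000) ≈ 0.7692
After 'flag': P(spam) = 0.5·0.7692 / (0.5·0.7692 + 0.4·0.2308) ≈ 0.8065
After 'flag': P(spam) = 0.5·0.8065 / (0.5·0.8065 + 0.4·0.1935) ≈ 0.8389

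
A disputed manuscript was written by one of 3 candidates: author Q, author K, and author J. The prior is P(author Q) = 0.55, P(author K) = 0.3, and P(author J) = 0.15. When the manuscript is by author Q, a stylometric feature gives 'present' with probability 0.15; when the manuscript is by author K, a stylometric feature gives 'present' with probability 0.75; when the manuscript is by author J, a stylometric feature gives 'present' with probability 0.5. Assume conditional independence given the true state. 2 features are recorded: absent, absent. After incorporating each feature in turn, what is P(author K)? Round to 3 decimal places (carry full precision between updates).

After 'absent': normaliser = 0.85·0.5500 + 0.25·0.3000 + 0.5·0.1500; P(author Q) ≈ 0.7571, P(author K) ≈ 0.1215, P(author J) ≈ 0.1215
After 'absent': normaliser = 0.85·0.7571 + 0.25·0.1215 + 0.5·0.1215; P(author Q) ≈ 0.8760, P(author K) ≈ 0.0413, P(author J) ≈ 0.0827

0.041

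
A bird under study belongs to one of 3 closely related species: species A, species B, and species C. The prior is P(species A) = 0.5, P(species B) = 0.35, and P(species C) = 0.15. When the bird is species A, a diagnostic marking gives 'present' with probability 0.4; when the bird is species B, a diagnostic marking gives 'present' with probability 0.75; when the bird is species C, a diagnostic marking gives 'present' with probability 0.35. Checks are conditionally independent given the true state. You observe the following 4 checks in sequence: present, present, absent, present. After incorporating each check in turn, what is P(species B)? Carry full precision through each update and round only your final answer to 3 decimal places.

0.612

Apply Bayes' rule sequentially, carrying P(species B) forward.
After 'present': normaliser = 0.4·0.5000 + 0.75·0.3500 + 0.35·0.1500; P(species A) ≈ 0.3883, P(species B) ≈ 0.5097, P(species C) ≈ 0.1019
After 'present': normaliser = 0.4·0.3883 + 0.75·0.5097 + 0.35·0.1019; P(species A) ≈ 0.2710, P(species B) ≈ 0.6668, P(species C) ≈ 0.0622
After 'absent': normaliser = 0.6·0.2710 + 0.25·0.6668 + 0.65·0.0622; P(species A) ≈ 0.4397, P(species B) ≈ 0.4509, P(species C) ≈ 0.1094
After 'present': normaliser = 0.4·0.4397 + 0.75·0.4509 + 0.35·0.1094; P(species A) ≈ 0.3184, P(species B) ≈ 0.6122, P(species C) ≈ 0.0693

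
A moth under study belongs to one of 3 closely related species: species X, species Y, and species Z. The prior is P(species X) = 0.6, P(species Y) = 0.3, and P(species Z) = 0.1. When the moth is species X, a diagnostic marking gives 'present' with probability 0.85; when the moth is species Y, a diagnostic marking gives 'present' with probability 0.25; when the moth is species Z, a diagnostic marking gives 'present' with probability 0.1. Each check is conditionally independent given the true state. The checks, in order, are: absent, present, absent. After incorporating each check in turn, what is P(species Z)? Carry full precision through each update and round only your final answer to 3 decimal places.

Apply Bayes' rule sequentially, carrying P(species Z) forward.
After 'absent': normaliser = 0.15·0.6000 + 0.75·0.3000 + 0.9·0.1000; P(species X) ≈ 0.2222, P(species Y) ≈ 0.5556, P(species Z) ≈ 0.2222
After 'present': normaliser = 0.85·0.2222 + 0.25·0.5556 + 0.1·0.2222; P(species X) ≈ 0.5397, P(species Y) ≈ 0.3968, P(species Z) ≈ 0.0635
After 'absent': normaliser = 0.15·0.5397 + 0.75·0.3968 + 0.9·0.0635; P(species X) ≈ 0.1858, P(species Y) ≈ 0.6831, P(species Z) ≈ 0.1311

0.131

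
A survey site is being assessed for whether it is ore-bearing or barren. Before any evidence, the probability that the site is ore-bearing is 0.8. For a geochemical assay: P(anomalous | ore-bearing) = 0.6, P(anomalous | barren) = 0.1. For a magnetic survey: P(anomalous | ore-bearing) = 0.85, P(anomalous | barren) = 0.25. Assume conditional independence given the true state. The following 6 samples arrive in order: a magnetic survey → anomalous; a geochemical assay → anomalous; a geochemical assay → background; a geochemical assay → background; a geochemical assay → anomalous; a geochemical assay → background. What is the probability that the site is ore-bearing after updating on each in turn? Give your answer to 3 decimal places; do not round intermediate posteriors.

After a magnetic survey='anomalous': P(ore) = 0.85·0.8000 / (0.85·0.8000 + 0.25·0.2000) ≈ 0.9315
After a geochemical assay='anomalous': P(ore) = 0.6·0.9315 / (0.6·0.9315 + 0.1·0.0685) ≈ 0.9879
After a geochemical assay='background': P(ore) = 0.4·0.9879 / (0.4·0.9879 + 0.9·0.0121) ≈ 0.9732
After a geochemical assay='background': P(ore) = 0.4·0.9732 / (0.4·0.9732 + 0.9·0.0268) ≈ 0.9416
After a geochemical assay='anomalous': P(ore) = 0.6·0.9416 / (0.6·0.9416 + 0.1·0.0584) ≈ 0.9898
After a geochemical assay='background': P(ore) = 0.4·0.9898 / (0.4·0.9898 + 0.9·0.0102) ≈ 0.9773

0.977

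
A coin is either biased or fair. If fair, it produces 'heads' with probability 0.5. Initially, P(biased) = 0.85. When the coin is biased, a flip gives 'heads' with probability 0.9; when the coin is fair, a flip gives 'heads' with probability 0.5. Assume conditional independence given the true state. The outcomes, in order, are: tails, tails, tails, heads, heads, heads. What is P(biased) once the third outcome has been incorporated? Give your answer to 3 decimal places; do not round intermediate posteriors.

0.043

After 'tails': P(biased) = 0.1·0.8500 / (0.1·0.8500 + 0.5·0.1500) ≈ 0.5312
After 'tails': P(biased) = 0.1·0.5312 / (0.1·0.5312 + 0.5·0.4688) ≈ 0.1848
After 'tails': P(biased) = 0.1·0.1848 / (0.1·0.1848 + 0.5·0.8152) ≈ 0.0434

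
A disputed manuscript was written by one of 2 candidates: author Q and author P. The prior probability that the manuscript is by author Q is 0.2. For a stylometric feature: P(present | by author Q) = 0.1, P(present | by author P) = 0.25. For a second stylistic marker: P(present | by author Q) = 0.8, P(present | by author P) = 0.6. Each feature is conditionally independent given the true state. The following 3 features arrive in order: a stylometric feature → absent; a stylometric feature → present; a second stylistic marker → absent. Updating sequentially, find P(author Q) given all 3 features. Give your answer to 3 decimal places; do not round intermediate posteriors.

0.057

After a stylometric feature='absent': P(author Q) = 0.9·0.2000 / (0.9·0.2000 + 0.75·0.8000) ≈ 0.2308
After a stylometric feature='present': P(author Q) = 0.1·0.2308 / (0.1·0.2308 + 0.25·0.7692) ≈ 0.1071
After a second stylistic marker='absent': P(author Q) = 0.2·0.1071 / (0.2·0.1071 + 0.4·0.8929) ≈ 0.0566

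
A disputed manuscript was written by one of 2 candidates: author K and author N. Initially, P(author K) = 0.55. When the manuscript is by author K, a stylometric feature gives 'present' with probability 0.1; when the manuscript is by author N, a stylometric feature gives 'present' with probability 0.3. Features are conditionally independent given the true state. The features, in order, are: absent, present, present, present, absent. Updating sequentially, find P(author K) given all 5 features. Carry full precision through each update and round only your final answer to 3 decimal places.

0.070

After 'absent': P(author K) = 0.9·0.5500 / (0.9·0.5500 + 0.7·0.4500) ≈ 0.6111
After 'present': P(author K) = 0.1·0.6111 / (0.1·0.6111 + 0.3·0.3889) ≈ 0.3438
After 'present': P(author K) = 0.1·0.3438 / (0.1·0.3438 + 0.3·0.6562) ≈ 0.1486
After 'present': P(author K) = 0.1·0.1486 / (0.1·0.1486 + 0.3·0.8514) ≈ 0.0550
After 'absent': P(author K) = 0.9·0.0550 / (0.9·0.0550 + 0.7·0.9450) ≈ 0.0696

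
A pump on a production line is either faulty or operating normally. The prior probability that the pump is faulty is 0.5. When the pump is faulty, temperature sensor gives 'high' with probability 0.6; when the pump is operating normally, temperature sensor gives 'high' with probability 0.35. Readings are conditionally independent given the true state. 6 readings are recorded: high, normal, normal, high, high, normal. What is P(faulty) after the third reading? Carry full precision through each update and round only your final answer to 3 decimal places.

Each posterior becomes the prior for the next update.
After 'high': P(faulty) = 0.6·0.5000 / (0.6·0.5000 + 0.35·0.5000) ≈ 0.6316
After 'normal': P(faulty) = 0.4·0.6316 / (0.4·0.6316 + 0.65·0.3684) ≈ 0.5134
After 'normal': P(faulty) = 0.4·0.5134 / (0.4·0.5134 + 0.65·0.4866) ≈ 0.3936

0.394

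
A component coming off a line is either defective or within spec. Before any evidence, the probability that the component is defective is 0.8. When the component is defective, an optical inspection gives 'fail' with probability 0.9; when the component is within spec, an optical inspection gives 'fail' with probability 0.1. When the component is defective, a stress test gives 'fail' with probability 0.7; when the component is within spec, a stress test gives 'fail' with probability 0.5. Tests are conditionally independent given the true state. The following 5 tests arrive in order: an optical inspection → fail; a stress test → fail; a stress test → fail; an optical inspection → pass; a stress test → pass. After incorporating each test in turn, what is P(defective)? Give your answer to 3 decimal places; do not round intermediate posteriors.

0.825

Each posterior becomes the prior for the next update.
After an optical inspection='fail': P(defective) = 0.9·0.8000 / (0.9·0.8000 + 0.1·0.2000) ≈ 0.9730
After a stress test='fail': P(defective) = 0.7·0.9730 / (0.7·0.9730 + 0.5·0.0270) ≈ 0.9805
After a stress test='fail': P(defective) = 0.7·0.9805 / (0.7·0.9805 + 0.5·0.0195) ≈ 0.9860
After an optical inspection='pass': P(defective) = 0.1·0.9860 / (0.1·0.9860 + 0.9·0.0140) ≈ 0.8869
After a stress test='pass': P(defective) = 0.3·0.8869 / (0.3·0.8869 + 0.5·0.1131) ≈ 0.8247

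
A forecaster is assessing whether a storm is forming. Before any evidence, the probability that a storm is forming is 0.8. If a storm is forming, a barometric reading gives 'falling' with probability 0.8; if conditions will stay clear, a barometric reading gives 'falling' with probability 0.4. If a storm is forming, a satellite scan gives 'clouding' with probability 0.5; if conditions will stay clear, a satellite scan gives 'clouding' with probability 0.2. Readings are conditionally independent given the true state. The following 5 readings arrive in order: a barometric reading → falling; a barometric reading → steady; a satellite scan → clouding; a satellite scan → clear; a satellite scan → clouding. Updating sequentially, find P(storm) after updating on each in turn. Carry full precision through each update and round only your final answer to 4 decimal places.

0.9124

After a barometric reading='falling': P(storm) = 0.8·0.8000 / (0.8·0.8000 + 0.4·0.2000) ≈ 0.8889
After a barometric reading='steady': P(storm) = 0.2·0.8889 / (0.2·0.8889 + 0.6·0.1111) ≈ 0.7273
After a satellite scan='clouding': P(storm) = 0.5·0.7273 / (0.5·0.7273 + 0.2·0.2727) ≈ 0.8696
After a satellite scan='clear': P(storm) = 0.5·0.8696 / (0.5·0.8696 + 0.8·0.1304) ≈ 0.8065
After a satellite scan='clouding': P(storm) = 0.5·0.8065 / (0.5·0.8065 + 0.2·0.1935) ≈ 0.9124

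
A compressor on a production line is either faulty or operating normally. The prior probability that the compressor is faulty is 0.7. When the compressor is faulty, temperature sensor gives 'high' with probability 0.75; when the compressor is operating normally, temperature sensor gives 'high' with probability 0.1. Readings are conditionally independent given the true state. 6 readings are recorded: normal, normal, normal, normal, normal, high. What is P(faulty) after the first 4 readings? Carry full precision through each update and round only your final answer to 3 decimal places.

After 'normal': P(faulty) = 0.25·0.7000 / (0.25·0.7000 + 0.9·0.3000) ≈ 0.3933
After 'normal': P(faulty) = 0.25·0.3933 / (0.25·0.3933 + 0.9·0.6067) ≈ 0.1526
After 'normal': P(faulty) = 0.25·0.1526 / (0.25·0.1526 + 0.9·0.8474) ≈ 0.0476
After 'normal': P(faulty) = 0.25·0.0476 / (0.25·0.0476 + 0.9·0.9524) ≈ 0.0137

0.014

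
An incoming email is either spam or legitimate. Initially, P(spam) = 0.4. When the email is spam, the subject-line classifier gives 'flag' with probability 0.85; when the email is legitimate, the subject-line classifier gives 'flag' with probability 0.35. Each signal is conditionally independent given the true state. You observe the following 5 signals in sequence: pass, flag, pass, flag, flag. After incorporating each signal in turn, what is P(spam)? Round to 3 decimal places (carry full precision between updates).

After 'pass': P(spam) = 0.15·0.4000 / (0.15·0.4000 + 0.65·0.6000) ≈ 0.1333
After 'flag': P(spam) = 0.85·0.1333 / (0.85·0.1333 + 0.35·0.8667) ≈ 0.2720
After 'pass': P(spam) = 0.15·0.2720 / (0.15·0.2720 + 0.65·0.7280) ≈ 0.0794
After 'flag': P(spam) = 0.85·0.0794 / (0.85·0.0794 + 0.35·0.9206) ≈ 0.1731
After 'flag': P(spam) = 0.85·0.1731 / (0.85·0.1731 + 0.35·0.8269) ≈ 0.3371

0.337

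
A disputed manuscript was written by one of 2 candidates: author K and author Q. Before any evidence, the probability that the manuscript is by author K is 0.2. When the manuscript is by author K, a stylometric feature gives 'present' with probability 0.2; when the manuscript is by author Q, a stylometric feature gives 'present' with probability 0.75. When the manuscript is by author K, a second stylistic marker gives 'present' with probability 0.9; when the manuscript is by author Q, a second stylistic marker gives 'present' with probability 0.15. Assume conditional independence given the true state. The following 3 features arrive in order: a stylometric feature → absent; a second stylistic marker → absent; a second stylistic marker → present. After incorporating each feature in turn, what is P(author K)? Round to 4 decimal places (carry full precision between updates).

After a stylometric feature='absent': P(author K) = 0.8·0.2000 / (0.8·0.2000 + 0.25·0.8000) ≈ 0.4444
After a second stylistic marker='absent': P(author K) = 0.1·0.4444 / (0.1·0.4444 + 0.85·0.5556) ≈ 0.0860
After a second stylistic marker='present': P(author K) = 0.9·0.0860 / (0.9·0.0860 + 0.15·0.9140) ≈ 0.3609

0.3609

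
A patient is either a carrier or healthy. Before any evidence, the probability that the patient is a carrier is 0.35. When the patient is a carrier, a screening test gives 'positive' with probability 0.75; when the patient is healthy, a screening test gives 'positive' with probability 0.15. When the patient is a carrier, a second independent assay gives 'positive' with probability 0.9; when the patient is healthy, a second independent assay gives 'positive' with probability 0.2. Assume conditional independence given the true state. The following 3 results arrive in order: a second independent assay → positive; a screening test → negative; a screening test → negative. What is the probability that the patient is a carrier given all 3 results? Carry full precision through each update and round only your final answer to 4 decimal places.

After a second independent assay='positive': P(carrier) = 0.9·0.3500 / (0.9·0.3500 + 0.2·0.6500) ≈ 0.7079
After a screening test='negative': P(carrier) = 0.25·0.7079 / (0.25·0.7079 + 0.85·0.2921) ≈ 0.4161
After a screening test='negative': P(carrier) = 0.25·0.4161 / (0.25·0.4161 + 0.85·0.5839) ≈ 0.1733

0.1733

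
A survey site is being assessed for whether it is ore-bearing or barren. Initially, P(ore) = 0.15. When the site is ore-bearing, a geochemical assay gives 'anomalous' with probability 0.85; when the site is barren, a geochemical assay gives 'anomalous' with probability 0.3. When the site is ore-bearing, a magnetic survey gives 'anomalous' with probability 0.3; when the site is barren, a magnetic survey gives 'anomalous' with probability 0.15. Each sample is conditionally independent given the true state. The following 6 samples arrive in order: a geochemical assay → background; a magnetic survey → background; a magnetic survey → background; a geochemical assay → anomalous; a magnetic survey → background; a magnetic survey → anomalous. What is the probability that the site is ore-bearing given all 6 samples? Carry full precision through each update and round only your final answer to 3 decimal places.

0.107

Apply Bayes' rule sequentially, carrying P(ore) forward.
After a geochemical assay='background': P(ore) = 0.15·0.1500 / (0.15·0.1500 + 0.7·0.8500) ≈ 0.0364
After a magnetic survey='background': P(ore) = 0.7·0.0364 / (0.7·0.0364 + 0.85·0.9636) ≈ 0.0302
After a magnetic survey='background': P(ore) = 0.7·0.0302 / (0.7·0.0302 + 0.85·0.9698) ≈ 0.0250
After a geochemical assay='anomalous': P(ore) = 0.85·0.0250 / (0.85·0.0250 + 0.3·0.9750) ≈ 0.0677
After a magnetic survey='background': P(ore) = 0.7·0.0677 / (0.7·0.0677 + 0.85·0.9323) ≈ 0.0565
After a magnetic survey='anomalous': P(ore) = 0.3·0.0565 / (0.3·0.0565 + 0.15·0.9435) ≈ 0.1069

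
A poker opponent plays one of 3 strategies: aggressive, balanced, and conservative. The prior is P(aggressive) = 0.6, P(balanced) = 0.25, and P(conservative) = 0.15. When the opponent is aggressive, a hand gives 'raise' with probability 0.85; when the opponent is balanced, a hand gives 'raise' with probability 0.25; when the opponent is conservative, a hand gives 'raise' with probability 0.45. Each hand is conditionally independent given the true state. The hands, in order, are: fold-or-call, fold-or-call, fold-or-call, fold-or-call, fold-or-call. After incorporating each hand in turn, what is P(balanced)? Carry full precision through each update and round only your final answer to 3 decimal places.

0.887

Apply Bayes' rule sequentially, carrying P(balanced) forward.
After 'fold-or-call': normaliser = 0.15·0.6000 + 0.75·0.2500 + 0.55·0.1500; P(aggressive) ≈ 0.2500, P(balanced) ≈ 0.5208, P(conservative) ≈ 0.2292
After 'fold-or-call': normaliser = 0.15·0.2500 + 0.75·0.5208 + 0.55·0.2292; P(aggressive) ≈ 0.0677, P(balanced) ≈ 0.7049, P(conservative) ≈ 0.2274
After 'fold-or-call': normaliser = 0.15·0.0677 + 0.75·0.7049 + 0.55·0.2274; P(aggressive) ≈ 0.0153, P(balanced) ≈ 0.7963, P(conservative) ≈ 0.1884
After 'fold-or-call': normaliser = 0.15·0.0153 + 0.75·0.7963 + 0.55·0.1884; P(aggressive) ≈ 0.0033, P(balanced) ≈ 0.8494, P(conservative) ≈ 0.1474
After 'fold-or-call': normaliser = 0.15·0.0033 + 0.75·0.8494 + 0.55·0.1474; P(aggressive) ≈ 0.0007, P(balanced) ≈ 0.8865, P(conservative) ≈ 0.1128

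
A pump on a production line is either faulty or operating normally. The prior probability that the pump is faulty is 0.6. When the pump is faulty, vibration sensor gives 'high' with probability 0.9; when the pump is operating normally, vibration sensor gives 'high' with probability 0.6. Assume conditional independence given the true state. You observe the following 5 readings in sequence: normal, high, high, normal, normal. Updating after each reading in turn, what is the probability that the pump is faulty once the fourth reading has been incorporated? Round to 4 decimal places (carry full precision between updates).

0.1742

After 'normal': P(faulty) = 0.1·0.6000 / (0.1·0.6000 + 0.4·0.4000) ≈ 0.2727
After 'high': P(faulty) = 0.9·0.2727 / (0.9·0.2727 + 0.6·0.7273) ≈ 0.3600
After 'high': P(faulty) = 0.9·0.3600 / (0.9·0.3600 + 0.6·0.6400) ≈ 0.4576
After 'normal': P(faulty) = 0.1·0.4576 / (0.1·0.4576 + 0.4·0.5424) ≈ 0.1742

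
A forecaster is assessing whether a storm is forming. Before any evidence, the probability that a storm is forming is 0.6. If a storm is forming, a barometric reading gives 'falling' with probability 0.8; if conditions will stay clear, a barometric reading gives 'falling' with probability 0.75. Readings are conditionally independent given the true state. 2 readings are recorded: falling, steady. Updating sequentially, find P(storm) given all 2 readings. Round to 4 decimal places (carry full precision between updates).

After 'falling': P(storm) = 0.8·0.6000 / (0.8·0.6000 + 0.75·0.4000) ≈ 0.6154
After 'steady': P(storm) = 0.2·0.6154 / (0.2·0.6154 + 0.25·0.3846) ≈ 0.5614

0.5614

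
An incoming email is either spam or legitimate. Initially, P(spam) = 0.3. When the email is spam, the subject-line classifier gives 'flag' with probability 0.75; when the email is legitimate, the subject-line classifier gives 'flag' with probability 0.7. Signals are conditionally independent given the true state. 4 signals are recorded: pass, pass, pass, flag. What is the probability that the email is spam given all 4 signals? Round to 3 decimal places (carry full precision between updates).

After 'pass': P(spam) = 0.25·0.3000 / (0.25·0.3000 + 0.3·0.7000) ≈ 0.2632
After 'pass': P(spam) = 0.25·0.2632 / (0.25·0.2632 + 0.3·0.7368) ≈ 0.2294
After 'pass': P(spam) = 0.25·0.2294 / (0.25·0.2294 + 0.3·0.7706) ≈ 0.1987
After 'flag': P(spam) = 0.75·0.1987 / (0.75·0.1987 + 0.7·0.8013) ≈ 0.2099

0.210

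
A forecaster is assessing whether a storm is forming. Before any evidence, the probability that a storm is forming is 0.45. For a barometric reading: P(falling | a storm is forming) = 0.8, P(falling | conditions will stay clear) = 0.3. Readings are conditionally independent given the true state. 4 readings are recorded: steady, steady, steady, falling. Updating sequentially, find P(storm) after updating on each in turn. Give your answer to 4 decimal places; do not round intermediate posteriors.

Apply Bayes' rule sequentially, carrying P(storm) forward.
After 'steady': P(storm) = 0.2·0.4500 / (0.2·0.4500 + 0.7·0.5500) ≈ 0.1895
After 'steady': P(storm) = 0.2·0.1895 / (0.2·0.1895 + 0.7·0.8105) ≈ 0.0626
After 'steady': P(storm) = 0.2·0.0626 / (0.2·0.0626 + 0.7·0.9374) ≈ 0.0187
After 'falling': P(storm) = 0.8·0.0187 / (0.8·0.0187 + 0.3·0.9813) ≈ 0.0484

0.0484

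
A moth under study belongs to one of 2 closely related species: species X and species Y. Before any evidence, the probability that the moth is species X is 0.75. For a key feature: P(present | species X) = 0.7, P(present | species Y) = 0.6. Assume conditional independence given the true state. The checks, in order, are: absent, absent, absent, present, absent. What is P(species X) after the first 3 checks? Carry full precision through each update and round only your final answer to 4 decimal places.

0.5586

Each posterior becomes the prior for the next update.
After 'absent': P(species X) = 0.3·0.7500 / (0.3·0.7500 + 0.4·0.2500) ≈ 0.6923
After 'absent': P(species X) = 0.3·0.6923 / (0.3·0.6923 + 0.4·0.3077) ≈ 0.6279
After 'absent': P(species X) = 0.3·0.6279 / (0.3·0.6279 + 0.4·0.3721) ≈ 0.5586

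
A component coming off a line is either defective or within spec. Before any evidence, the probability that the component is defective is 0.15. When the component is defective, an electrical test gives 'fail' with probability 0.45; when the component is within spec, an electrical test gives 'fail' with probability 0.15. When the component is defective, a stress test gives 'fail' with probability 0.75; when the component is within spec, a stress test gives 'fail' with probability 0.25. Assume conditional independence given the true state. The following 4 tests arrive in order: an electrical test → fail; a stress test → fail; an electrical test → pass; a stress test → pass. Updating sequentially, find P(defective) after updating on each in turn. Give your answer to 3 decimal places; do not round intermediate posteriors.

Each posterior becomes the prior for the next update.
After an electrical test='fail': P(defective) = 0.45·0.1500 / (0.45·0.1500 + 0.15·0.8500) ≈ 0.3462
After a stress test='fail': P(defective) = 0.75·0.3462 / (0.75·0.3462 + 0.25·0.6538) ≈ 0.6136
After an electrical test='pass': P(defective) = 0.55·0.6136 / (0.55·0.6136 + 0.85·0.3864) ≈ 0.5068
After a stress test='pass': P(defective) = 0.25·0.5068 / (0.25·0.5068 + 0.75·0.4932) ≈ 0.2552

0.255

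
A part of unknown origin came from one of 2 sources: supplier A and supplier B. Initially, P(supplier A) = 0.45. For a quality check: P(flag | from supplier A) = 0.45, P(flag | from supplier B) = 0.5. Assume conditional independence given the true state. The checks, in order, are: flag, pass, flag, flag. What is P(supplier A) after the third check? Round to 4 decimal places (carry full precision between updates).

0.4216

After 'flag': P(supplier A) = 0.45·0.4500 / (0.45·0.4500 + 0.5·0.5500) ≈ 0.4241
After 'pass': P(supplier A) = 0.55·0.4241 / (0.55·0.4241 + 0.5·0.5759) ≈ 0.4475
After 'flag': P(supplier A) = 0.45·0.4475 / (0.45·0.4475 + 0.5·0.5525) ≈ 0.4216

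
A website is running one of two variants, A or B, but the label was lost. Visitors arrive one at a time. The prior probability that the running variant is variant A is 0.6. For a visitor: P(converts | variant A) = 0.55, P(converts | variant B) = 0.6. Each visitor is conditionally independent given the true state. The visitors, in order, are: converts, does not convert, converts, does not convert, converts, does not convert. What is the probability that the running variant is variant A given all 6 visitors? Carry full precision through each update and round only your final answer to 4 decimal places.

Each posterior becomes the prior for the next update.
After 'converts': P(A) = 0.55·0.6000 / (0.55·0.6000 + 0.6·0.4000) ≈ 0.5789
After 'does not convert': P(A) = 0.45·0.5789 / (0.45·0.5789 + 0.4·0.4211) ≈ 0.6074
After 'converts': P(A) = 0.55·0.6074 / (0.55·0.6074 + 0.6·0.3926) ≈ 0.5864
After 'does not convert': P(A) = 0.45·0.5864 / (0.45·0.5864 + 0.4·0.4136) ≈ 0.6147
After 'converts': P(A) = 0.55·0.6147 / (0.55·0.6147 + 0.6·0.3853) ≈ 0.5939
After 'does not convert': P(A) = 0.45·0.5939 / (0.45·0.5939 + 0.4·0.4061) ≈ 0.6219

0.6219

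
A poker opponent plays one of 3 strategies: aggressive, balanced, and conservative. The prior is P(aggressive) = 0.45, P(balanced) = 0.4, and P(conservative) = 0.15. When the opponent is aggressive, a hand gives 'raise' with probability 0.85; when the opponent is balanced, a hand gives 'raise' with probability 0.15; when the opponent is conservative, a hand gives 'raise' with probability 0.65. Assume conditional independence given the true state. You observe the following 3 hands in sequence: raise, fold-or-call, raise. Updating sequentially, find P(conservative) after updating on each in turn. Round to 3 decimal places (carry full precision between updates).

0.282

After 'raise': normaliser = 0.85·0.4500 + 0.15·0.4000 + 0.65·0.1500; P(aggressive) ≈ 0.7083, P(balanced) ≈ 0.1111, P(conservative) ≈ 0.1806
After 'fold-or-call': normaliser = 0.15·0.7083 + 0.85·0.1111 + 0.35·0.1806; P(aggressive) ≈ 0.4026, P(balanced) ≈ 0.3579, P(conservative) ≈ 0.2395
After 'raise': normaliser = 0.85·0.4026 + 0.15·0.3579 + 0.65·0.2395; P(aggressive) ≈ 0.6205, P(balanced) ≈ 0.0973, P(conservative) ≈ 0.2822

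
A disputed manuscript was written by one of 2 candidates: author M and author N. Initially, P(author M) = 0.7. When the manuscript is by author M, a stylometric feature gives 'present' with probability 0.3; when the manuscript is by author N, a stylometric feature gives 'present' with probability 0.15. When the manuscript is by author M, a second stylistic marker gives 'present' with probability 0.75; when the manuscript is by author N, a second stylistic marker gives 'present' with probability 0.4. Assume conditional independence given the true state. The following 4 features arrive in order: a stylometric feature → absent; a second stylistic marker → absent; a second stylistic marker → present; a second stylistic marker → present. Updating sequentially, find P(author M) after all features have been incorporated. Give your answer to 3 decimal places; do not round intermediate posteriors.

Each posterior becomes the prior for the next update.
After a stylometric feature='absent': P(author M) = 0.7·0.7000 / (0.7·0.7000 + 0.85·0.3000) ≈ 0.6577
After a second stylistic marker='absent': P(author M) = 0.25·0.6577 / (0.25·0.6577 + 0.6·0.3423) ≈ 0.4446
After a second stylistic marker='present': P(author M) = 0.75·0.4446 / (0.75·0.4446 + 0.4·0.5554) ≈ 0.6002
After a second stylistic marker='present': P(author M) = 0.75·0.6002 / (0.75·0.6002 + 0.4·0.3998) ≈ 0.7379

0.738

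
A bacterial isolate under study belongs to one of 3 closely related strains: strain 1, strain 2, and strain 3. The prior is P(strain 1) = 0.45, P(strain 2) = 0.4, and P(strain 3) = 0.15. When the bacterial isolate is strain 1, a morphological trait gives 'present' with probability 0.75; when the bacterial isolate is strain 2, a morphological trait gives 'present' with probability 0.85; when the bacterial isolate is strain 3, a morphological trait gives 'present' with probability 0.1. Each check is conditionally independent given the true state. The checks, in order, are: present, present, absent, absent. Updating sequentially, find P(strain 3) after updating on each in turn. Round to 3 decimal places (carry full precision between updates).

Apply Bayes' rule sequentially, carrying P(strain 3) forward.
After 'present': normaliser = 0.75·0.4500 + 0.85·0.4000 + 0.1·0.1500; P(strain 1) ≈ 0.4874, P(strain 2) ≈ 0.4910, P(strain 3) ≈ 0.0217
After 'present': normaliser = 0.75·0.4874 + 0.85·0.4910 + 0.1·0.0217; P(strain 1) ≈ 0.4656, P(strain 2) ≈ 0.5316, P(strain 3) ≈ 0.0028
After 'absent': normaliser = 0.25·0.4656 + 0.15·0.5316 + 0.9·0.0028; P(strain 1) ≈ 0.5860, P(strain 2) ≈ 0.4015, P(strain 3) ≈ 0.0125
After 'absent': normaliser = 0.25·0.5860 + 0.15·0.4015 + 0.9·0.0125; P(strain 1) ≈ 0.6721, P(strain 2) ≈ 0.2763, P(strain 3) ≈ 0.0516

0.052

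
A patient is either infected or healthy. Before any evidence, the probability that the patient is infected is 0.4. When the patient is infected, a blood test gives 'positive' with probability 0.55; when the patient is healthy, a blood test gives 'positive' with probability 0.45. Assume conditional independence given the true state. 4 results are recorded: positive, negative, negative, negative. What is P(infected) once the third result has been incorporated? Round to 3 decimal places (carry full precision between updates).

After 'positive': P(infected) = 0.55·0.4000 / (0.55·0.4000 + 0.45·0.6000) ≈ 0.4490
After 'negative': P(infected) = 0.45·0.4490 / (0.45·0.4490 + 0.55·0.5510) ≈ 0.4000
After 'negative': P(infected) = 0.45·0.4000 / (0.45·0.4000 + 0.55·0.6000) ≈ 0.3529

0.353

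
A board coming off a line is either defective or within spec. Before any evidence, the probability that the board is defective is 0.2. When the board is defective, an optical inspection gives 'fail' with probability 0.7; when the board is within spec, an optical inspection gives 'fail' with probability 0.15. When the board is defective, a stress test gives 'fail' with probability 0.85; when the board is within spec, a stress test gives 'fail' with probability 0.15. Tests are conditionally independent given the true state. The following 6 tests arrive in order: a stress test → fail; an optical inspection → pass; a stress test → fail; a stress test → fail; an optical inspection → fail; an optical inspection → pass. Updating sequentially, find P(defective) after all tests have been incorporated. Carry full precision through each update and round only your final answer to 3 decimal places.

After a stress test='fail': P(defective) = 0.85·0.2000 / (0.85·0.2000 + 0.15·0.8000) ≈ 0.5862
After an optical inspection='pass': P(defective) = 0.3·0.5862 / (0.3·0.5862 + 0.85·0.4138) ≈ 0.3333
After a stress test='fail': P(defective) = 0.85·0.3333 / (0.85·0.3333 + 0.15·0.6667) ≈ 0.7391
After a stress test='fail': P(defective) = 0.85·0.7391 / (0.85·0.7391 + 0.15·0.2609) ≈ 0.9414
After an optical inspection='fail': P(defective) = 0.7·0.9414 / (0.7·0.9414 + 0.15·0.0586) ≈ 0.9868
After an optical inspection='pass': P(defective) = 0.3·0.9868 / (0.3·0.9868 + 0.85·0.0132) ≈ 0.9636

0.964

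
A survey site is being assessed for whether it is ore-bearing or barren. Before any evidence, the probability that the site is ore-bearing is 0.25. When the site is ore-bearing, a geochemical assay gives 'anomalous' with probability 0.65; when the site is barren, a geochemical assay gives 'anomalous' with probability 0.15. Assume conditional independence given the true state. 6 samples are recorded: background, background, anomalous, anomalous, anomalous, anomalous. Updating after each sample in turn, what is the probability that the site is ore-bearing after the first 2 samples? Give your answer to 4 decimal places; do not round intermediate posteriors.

Apply Bayes' rule sequentially, carrying P(ore) forward.
After 'background': P(ore) = 0.35·0.2500 / (0.35·0.2500 + 0.85·0.7500) ≈ 0.1207
After 'background': P(ore) = 0.35·0.1207 / (0.35·0.1207 + 0.85·0.8793) ≈ 0.0535

0.0535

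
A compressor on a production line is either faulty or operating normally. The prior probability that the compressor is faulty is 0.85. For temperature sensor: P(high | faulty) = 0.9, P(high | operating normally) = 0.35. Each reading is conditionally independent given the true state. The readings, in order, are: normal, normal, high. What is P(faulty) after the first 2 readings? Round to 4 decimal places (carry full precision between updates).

0.1183

After 'normal': P(faulty) = 0.1·0.8500 / (0.1·0.8500 + 0.65·0.1500) ≈ 0.4658
After 'normal': P(faulty) = 0.1·0.4658 / (0.1·0.4658 + 0.65·0.5342) ≈ 0.1183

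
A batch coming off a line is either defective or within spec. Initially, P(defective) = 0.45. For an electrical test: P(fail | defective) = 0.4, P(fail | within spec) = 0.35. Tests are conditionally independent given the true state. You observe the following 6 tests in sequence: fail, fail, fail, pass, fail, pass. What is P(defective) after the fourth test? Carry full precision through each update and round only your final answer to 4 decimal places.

0.5299

After 'fail': P(defective) = 0.4·0.4500 / (0.4·0.4500 + 0.35·0.5500) ≈ 0.4832
After 'fail': P(defective) = 0.4·0.4832 / (0.4·0.4832 + 0.35·0.5168) ≈ 0.5166
After 'fail': P(defective) = 0.4·0.5166 / (0.4·0.5166 + 0.35·0.4834) ≈ 0.5498
After 'pass': P(defective) = 0.6·0.5498 / (0.6·0.5498 + 0.65·0.4502) ≈ 0.5299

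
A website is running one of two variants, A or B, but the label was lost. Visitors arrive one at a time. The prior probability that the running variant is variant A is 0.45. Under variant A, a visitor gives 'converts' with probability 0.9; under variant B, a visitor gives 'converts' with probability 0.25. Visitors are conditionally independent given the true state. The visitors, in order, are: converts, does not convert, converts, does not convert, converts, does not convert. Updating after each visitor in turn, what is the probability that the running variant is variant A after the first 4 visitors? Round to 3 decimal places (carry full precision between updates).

0.159

After 'converts': P(A) = 0.9·0.4500 / (0.9·0.4500 + 0.25·0.5500) ≈ 0.7465
After 'does not convert': P(A) = 0.1·0.7465 / (0.1·0.7465 + 0.75·0.2535) ≈ 0.2820
After 'converts': P(A) = 0.9·0.2820 / (0.9·0.2820 + 0.25·0.7180) ≈ 0.5857
After 'does not convert': P(A) = 0.1·0.5857 / (0.1·0.5857 + 0.75·0.4143) ≈ 0.1586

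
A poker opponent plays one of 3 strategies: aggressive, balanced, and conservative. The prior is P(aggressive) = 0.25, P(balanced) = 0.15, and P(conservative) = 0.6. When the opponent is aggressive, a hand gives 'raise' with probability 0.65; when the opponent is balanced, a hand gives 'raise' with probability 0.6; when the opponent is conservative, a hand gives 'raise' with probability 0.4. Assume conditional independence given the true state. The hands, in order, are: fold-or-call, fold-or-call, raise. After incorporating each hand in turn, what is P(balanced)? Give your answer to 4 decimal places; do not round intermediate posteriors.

0.1193

After 'fold-or-call': normaliser = 0.35·0.2500 + 0.4·0.1500 + 0.6·0.6000; P(aggressive) ≈ 0.1724, P(balanced) ≈ 0.1182, P(conservative) ≈ 0.7094
After 'fold-or-call': normaliser = 0.35·0.1724 + 0.4·0.1182 + 0.6·0.7094; P(aggressive) ≈ 0.1132, P(balanced) ≈ 0.0887, P(conservative) ≈ 0.7982
After 'raise': normaliser = 0.65·0.1132 + 0.6·0.0887 + 0.4·0.7982; P(aggressive) ≈ 0.1649, P(balanced) ≈ 0.1193, P(conservative) ≈ 0.7158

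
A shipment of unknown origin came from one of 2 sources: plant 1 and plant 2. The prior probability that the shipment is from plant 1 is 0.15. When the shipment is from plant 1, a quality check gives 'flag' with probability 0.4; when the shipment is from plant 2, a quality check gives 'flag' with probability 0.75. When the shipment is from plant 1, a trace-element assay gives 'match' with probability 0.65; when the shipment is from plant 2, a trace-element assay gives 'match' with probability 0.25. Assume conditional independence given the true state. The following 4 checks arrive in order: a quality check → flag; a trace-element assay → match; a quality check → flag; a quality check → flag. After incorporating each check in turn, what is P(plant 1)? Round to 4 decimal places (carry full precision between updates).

After a quality check='flag': P(plant 1) = 0.4·0.1500 / (0.4·0.1500 + 0.75·0.8500) ≈ 0.0860
After a trace-element assay='match': P(plant 1) = 0.65·0.0860 / (0.65·0.0860 + 0.25·0.9140) ≈ 0.1966
After a quality check='flag': P(plant 1) = 0.4·0.1966 / (0.4·0.1966 + 0.75·0.8034) ≈ 0.1154
After a quality check='flag': P(plant 1) = 0.4·0.1154 / (0.4·0.1154 + 0.75·0.8846) ≈ 0.0651

0.0651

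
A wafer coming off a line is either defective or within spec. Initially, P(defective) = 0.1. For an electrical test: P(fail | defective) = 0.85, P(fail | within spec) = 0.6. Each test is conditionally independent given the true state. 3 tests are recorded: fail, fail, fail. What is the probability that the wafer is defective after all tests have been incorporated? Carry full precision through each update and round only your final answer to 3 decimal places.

After 'fail': P(defective) = 0.85·0.1000 / (0.85·0.1000 + 0.6·0.9000) ≈ 0.1360
After 'fail': P(defective) = 0.85·0.1360 / (0.85·0.1360 + 0.6·0.8640) ≈ 0.1823
After 'fail': P(defective) = 0.85·0.1823 / (0.85·0.1823 + 0.6·0.8177) ≈ 0.2401

0.240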